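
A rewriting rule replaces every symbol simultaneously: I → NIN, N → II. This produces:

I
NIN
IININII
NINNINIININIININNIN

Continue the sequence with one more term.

Rewriting the 19 symbols of NINNINIININIININNIN one by one yields II NIN II II NIN II NIN NIN II NIN II NIN NIN II NIN II II NIN II; concatenated:

IININIIIININIININNINIININIININNINIININIIIININII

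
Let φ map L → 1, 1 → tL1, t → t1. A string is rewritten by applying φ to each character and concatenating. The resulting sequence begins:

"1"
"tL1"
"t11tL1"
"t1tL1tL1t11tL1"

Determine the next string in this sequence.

t1tL1t11tL1t11tL1t1tL1tL1t11tL1

Applying the rule to each of the 14 symbols of t1tL1tL1t11tL1 gives the pieces t1 tL1 t1 1 tL1 t1 1 tL1 t1 tL1 tL1 t1 1 tL1, which concatenate to the answer.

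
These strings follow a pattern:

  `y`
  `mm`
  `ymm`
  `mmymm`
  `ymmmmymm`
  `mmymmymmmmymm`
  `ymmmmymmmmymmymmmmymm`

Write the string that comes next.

This is a Fibonacci-style word recurrence s(k) = s(k−2)·s(k−1): e.g. y·mm = ymm.
The next term joins mmymmymmmmymm and ymmmmymmmmymmymmmmymm.

mmymmymmmmymmymmmmymmmmymmymmmmymm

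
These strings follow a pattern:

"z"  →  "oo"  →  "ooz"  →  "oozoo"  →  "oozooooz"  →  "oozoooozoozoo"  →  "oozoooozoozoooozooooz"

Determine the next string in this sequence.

From term 3 onward, concatenate the last term with the second-to-last: oo·z = ooz, ooz·oo = oozoo, …
Continuing: oozoooozoozoooozooooz · oozoooozoozoo gives term 8.

oozoooozoozoooozoooozoozoooozoozoo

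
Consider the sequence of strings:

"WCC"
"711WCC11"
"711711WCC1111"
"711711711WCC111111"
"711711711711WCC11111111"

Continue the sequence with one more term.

s(k+1) = 711·s(k)·11, so each term gains 711 as a prefix and 11 as a suffix.
Applying this once more to 711711711711WCC11111111:

711711711711711WCC1111111111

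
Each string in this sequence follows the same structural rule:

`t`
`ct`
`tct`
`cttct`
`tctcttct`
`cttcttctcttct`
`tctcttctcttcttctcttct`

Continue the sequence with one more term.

From term 3 onward, concatenate the second-to-last term with the last: t·ct = tct, ct·tct = cttct, …
Continuing: cttcttctcttct · tctcttctcttcttctcttct gives term 8.

cttcttctcttcttctcttctcttcttctcttct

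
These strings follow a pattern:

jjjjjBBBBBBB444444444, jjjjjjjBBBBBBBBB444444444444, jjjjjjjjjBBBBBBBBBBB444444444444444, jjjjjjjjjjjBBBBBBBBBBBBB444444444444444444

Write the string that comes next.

jjjjjjjjjjjjjBBBBBBBBBBBBBBB444444444444444444444

The n-th term is 2n-1 j's then 2n+1 B's then 3n 4's, where the shown terms are n = 3, 4, 5, 6.
Setting n = 7 gives 13, 15, 21 characters in each block.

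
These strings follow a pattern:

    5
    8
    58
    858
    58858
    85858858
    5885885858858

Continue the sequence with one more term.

858588585885885858858

This is a Fibonacci-style word recurrence s(k) = s(k−2)·s(k−1): e.g. 5·8 = 58.
So term 8 is 85858858·5885885858858.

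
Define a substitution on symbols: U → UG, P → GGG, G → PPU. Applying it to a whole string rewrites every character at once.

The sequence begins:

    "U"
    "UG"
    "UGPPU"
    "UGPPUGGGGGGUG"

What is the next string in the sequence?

Replace each of the 13 characters of UGPPUGGGGGGUG in place — UG PPU GGG GGG UG PPU PPU PPU PPU PPU PPU UG PPU — and concatenate.

UGPPUGGGGGGUGPPUPPUPPUPPUPPUPPUUGPPU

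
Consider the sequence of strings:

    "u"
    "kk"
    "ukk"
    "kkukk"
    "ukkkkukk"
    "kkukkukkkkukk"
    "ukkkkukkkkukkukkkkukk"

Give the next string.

Each term (from the third on) is the two preceding terms concatenated in order: term 3 = u·kk = ukk.
So term 8 is kkukkukkkkukk·ukkkkukkkkukkukkkkukk.

kkukkukkkkukkukkkkukkkkukkukkkkukk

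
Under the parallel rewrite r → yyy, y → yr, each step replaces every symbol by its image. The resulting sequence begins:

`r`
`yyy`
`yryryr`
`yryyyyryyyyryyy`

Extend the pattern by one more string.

Replace each of the 15 characters of yryyyyryyyyryyy in place — yr yyy yr yr yr yr yyy yr yr yr yr yyy yr yr yr — and concatenate.

yryyyyryryryryyyyryryryryyyyryryr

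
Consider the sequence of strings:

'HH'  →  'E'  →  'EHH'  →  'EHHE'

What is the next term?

This is a Fibonacci-style word recurrence s(k) = s(k−1)·s(k−2): e.g. E·HH = EHH.
The next term joins EHHE and EHH.

EHHEEHH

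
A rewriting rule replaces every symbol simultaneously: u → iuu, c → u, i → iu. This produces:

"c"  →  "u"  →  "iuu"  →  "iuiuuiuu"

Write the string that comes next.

Expanding iuiuuiuu: i→iu, u→iuu, i→iu, u→iuu, u→iuu, i→iu, u→iuu, u→iuu. Concatenated: iu iuu iu iuu iuu iu iuu iuu.

iuiuuiuiuuiuuiuiuuiuu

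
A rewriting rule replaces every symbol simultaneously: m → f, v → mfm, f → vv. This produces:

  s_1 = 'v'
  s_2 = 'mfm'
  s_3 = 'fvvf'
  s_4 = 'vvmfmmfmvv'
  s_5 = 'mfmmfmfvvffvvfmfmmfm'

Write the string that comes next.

Applying the rule to each of the 20 symbols of mfmmfmfvvffvvfmfmmfm gives the pieces f vv f f vv f vv mfm mfm vv vv mfm mfm vv f vv f f vv f, which concatenate to the answer.

fvvffvvfvvmfmmfmvvvvmfmmfmvvfvvffvvf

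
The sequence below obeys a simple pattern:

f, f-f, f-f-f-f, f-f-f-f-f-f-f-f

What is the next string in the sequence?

Each string is two copies of the previous one joined by '-'.
So the next term is two copies of f-f-f-f-f-f-f-f with '-' between the halves.

f-f-f-f-f-f-f-f-f-f-f-f-f-f-f-f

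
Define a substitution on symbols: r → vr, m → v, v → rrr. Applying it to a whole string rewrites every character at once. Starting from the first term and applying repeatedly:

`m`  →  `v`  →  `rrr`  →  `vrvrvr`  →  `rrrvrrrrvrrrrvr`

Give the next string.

vrvrvrrrrvrvrvrvrrrrvrvrvrvrrrrvr

Replace each of the 15 characters of rrrvrrrrvrrrrvr in place — vr vr vr rrr vr vr vr vr rrr vr vr vr vr rrr vr — and concatenate.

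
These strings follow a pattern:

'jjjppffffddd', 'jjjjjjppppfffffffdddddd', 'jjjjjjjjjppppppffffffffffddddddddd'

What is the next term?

The n-th term is 3n j's then 2n p's then 3n+1 f's then 3n d's (n = 1, 2, …).
Setting n = 4 gives 12, 8, 13, 12 characters in each block.

jjjjjjjjjjjjppppppppfffffffffffffdddddddddddd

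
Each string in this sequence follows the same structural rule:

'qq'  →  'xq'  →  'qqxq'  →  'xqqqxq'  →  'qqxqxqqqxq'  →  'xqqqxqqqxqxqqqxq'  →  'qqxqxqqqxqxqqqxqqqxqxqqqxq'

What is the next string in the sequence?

xqqqxqqqxqxqqqxqqqxqxqqqxqxqqqxqqqxqxqqqxq

Each term (from the third on) is the two preceding terms concatenated in order: term 3 = qq·xq = qqxq.
Continuing: xqqqxqqqxqxqqqxq · qqxqxqqqxqxqqqxqqqxqxqqqxq gives term 8.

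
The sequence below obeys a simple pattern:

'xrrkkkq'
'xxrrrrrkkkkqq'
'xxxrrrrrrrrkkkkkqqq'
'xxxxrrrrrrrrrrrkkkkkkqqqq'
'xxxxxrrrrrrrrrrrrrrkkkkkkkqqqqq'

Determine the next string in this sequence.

Each string has the form x^{n} r^{3n-1} k^{n+2} q^{n} (n = 1, 2, …).
For the next term, n = 6, so the run lengths are 6, 17, 8, 6.

xxxxxxrrrrrrrrrrrrrrrrrkkkkkkkkqqqqqq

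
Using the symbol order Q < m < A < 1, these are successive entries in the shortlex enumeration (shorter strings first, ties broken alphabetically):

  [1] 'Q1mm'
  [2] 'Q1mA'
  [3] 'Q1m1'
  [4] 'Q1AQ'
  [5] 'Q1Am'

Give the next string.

Q1AA

The successor of Q1Am increments the rightmost position that isn't already 1 and resets every position after it to Q.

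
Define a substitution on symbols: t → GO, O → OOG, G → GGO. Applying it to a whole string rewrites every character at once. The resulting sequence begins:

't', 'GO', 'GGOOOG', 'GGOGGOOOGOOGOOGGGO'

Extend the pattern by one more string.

Replace each of the 18 characters of GGOGGOOOGOOGOOGGGO in place — GGO GGO OOG GGO GGO OOG OOG OOG GGO OOG OOG GGO OOG OOG GGO GGO GGO OOG — and concatenate.

GGOGGOOOGGGOGGOOOGOOGOOGGGOOOGOOGGGOOOGOOGGGOGGOGGOOOG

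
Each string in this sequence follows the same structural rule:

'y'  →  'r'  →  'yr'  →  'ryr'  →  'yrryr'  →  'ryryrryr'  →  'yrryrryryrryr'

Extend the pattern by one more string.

ryryrryryrryrryryrryr

From term 3 onward, concatenate the second-to-last term with the last: y·r = yr, r·yr = ryr, …
Continuing: ryryrryr · yrryrryryrryr gives term 8.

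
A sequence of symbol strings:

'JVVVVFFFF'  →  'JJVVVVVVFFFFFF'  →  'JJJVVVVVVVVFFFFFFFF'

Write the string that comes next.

JJJJVVVVVVVVVVFFFFFFFFFF

The n-th term is n-1 J's then 2n V's then 2n F's, where the shown terms are n = 2, 3, 4.
For the next term, n = 5, so the run lengths are 4, 10, 10.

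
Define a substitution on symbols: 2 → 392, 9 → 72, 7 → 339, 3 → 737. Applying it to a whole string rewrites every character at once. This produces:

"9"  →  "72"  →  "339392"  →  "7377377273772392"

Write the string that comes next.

33973733933973733933939233973733933939273772392

φ(7377377273772392) expands symbol-by-symbol to 339 737 339 339 737 339 339 392 339 737 339 339 392 737 72 392; joining the 16 pieces gives the next term.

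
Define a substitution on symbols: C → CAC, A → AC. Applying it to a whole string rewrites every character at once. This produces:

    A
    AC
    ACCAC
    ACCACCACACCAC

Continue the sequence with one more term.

Applying the rule to each of the 13 symbols of ACCACCACACCAC gives the pieces AC CAC CAC AC CAC CAC AC CAC AC CAC CAC AC CAC, which concatenate to the answer.

ACCACCACACCACCACACCACACCACCACACCAC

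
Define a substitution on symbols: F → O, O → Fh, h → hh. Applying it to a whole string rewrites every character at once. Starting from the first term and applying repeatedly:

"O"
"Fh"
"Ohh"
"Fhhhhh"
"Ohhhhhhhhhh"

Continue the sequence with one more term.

Fhhhhhhhhhhhhhhhhhhhhh

Rewriting each symbol of Ohhhhhhhhhh: O→Fh, h→hh, h→hh, h→hh, h→hh, h→hh, h→hh, h→hh, h→hh, h→hh, h→hh, which concatenates to Fh hh hh hh hh hh hh hh hh hh hh.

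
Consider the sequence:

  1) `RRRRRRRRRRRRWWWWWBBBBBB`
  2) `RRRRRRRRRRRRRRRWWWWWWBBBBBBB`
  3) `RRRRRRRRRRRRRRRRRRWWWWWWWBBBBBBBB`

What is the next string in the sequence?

Each string has the form R^{3n+3} W^{n+2} B^{n+3}, where the shown terms are n = 3, 4, 5.
Setting n = 6 gives 21, 8, 9 characters in each block.

RRRRRRRRRRRRRRRRRRRRRWWWWWWWWBBBBBBBBB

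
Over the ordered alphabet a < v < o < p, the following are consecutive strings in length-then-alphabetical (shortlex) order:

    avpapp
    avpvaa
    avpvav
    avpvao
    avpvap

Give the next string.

avpvva

The successor of avpvap increments the rightmost position that isn't already p and resets every position after it to a.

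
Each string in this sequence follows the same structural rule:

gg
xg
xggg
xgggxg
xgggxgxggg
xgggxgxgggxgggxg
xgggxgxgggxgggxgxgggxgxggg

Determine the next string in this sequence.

xgggxgxgggxgggxgxgggxgxgggxgggxgxgggxgggxg

From term 3 onward, concatenate the last term with the second-to-last: xg·gg = xggg, xggg·xg = xgggxg, …
So term 8 is xgggxgxgggxgggxgxgggxgxggg·xgggxgxgggxgggxg.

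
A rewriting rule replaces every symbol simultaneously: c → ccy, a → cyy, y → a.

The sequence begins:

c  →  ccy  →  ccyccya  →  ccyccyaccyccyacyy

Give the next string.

ccyccyaccyccyacyyccyccyaccyccyacyyccyaa

φ(ccyccyaccyccyacyy) expands symbol-by-symbol to ccy ccy a ccy ccy a cyy ccy ccy a ccy ccy a cyy ccy a a; joining the 17 pieces gives the next term.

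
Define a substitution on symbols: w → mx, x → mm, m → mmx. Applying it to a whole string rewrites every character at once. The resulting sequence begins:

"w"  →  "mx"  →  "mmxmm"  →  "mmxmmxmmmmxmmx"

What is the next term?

φ(mmxmmxmmmmxmmx) expands symbol-by-symbol to mmx mmx mm mmx mmx mm mmx mmx mmx mmx mm mmx mmx mm; joining the 14 pieces gives the next term.

mmxmmxmmmmxmmxmmmmxmmxmmxmmxmmmmxmmxmm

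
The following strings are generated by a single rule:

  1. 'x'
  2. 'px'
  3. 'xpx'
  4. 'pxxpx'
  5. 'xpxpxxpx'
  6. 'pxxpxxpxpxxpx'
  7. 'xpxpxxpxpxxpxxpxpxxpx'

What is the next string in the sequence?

Each term (from the third on) is the two preceding terms concatenated in order: term 3 = x·px = xpx.
The next term joins pxxpxxpxpxxpx and xpxpxxpxpxxpxxpxpxxpx.

pxxpxxpxpxxpxxpxpxxpxpxxpxxpxpxxpx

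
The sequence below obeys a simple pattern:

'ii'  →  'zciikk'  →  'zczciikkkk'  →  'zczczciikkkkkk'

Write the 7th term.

zczczczczczciikkkkkkkkkkkk

Every step adds zc to the front and kk to the end of the previous string.
From zczczciikkkkkk, 3 further steps: zczczciikkkkkk → zczczczciikkkkkkkk → zczczczczciikkkkkkkkkk → (answer).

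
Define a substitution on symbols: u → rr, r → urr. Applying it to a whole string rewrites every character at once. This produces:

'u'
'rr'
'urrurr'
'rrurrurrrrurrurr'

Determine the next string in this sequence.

urrurrrrurrurrrrurrurrurrurrrrurrurrrrurrurr

Applying the rule to each of the 16 symbols of rrurrurrrrurrurr gives the pieces urr urr rr urr urr rr urr urr urr urr rr urr urr rr urr urr, which concatenate to the answer.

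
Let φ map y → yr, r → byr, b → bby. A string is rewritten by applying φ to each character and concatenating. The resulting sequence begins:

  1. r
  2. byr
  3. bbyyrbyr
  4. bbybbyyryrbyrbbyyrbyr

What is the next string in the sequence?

Rewriting the 21 symbols of bbybbyyryrbyrbbyyrbyr one by one yields bby bby yr bby bby yr yr byr yr byr bby yr byr bby bby yr yr byr bby yr byr; concatenated:

bbybbyyrbbybbyyryrbyryrbyrbbyyrbyrbbybbyyryrbyrbbyyrbyr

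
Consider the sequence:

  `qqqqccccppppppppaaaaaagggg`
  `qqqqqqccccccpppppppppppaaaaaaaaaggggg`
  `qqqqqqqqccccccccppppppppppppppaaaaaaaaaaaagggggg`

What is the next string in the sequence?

The n-th term is 2n q's then 2n c's then 3n+2 p's then 3n a's then n+2 g's, where the shown terms are n = 2, 3, 4.
Setting n = 5 gives 10, 10, 17, 15, 7 characters in each block.

qqqqqqqqqqccccccccccpppppppppppppppppaaaaaaaaaaaaaaaggggggg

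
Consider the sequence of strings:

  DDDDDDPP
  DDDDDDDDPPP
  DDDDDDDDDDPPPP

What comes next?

Each string has the form D^{2n} P^{n-1}, where the shown terms are n = 3, 4, 5.
Setting n = 6 gives 12, 5 characters in each block.

DDDDDDDDDDDDPPPPP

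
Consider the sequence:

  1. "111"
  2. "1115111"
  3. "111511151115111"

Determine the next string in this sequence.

1115111511151115111511151115111

s(k+1) = s(k)·5·s(k) — each term doubles the last with '5' between the halves.
So the next term is two copies of 111511151115111 with '5' between the halves.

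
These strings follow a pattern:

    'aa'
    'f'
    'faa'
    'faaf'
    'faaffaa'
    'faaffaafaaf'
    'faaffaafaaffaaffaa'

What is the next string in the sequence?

faaffaafaaffaaffaafaaffaafaaf

This is a Fibonacci-style word recurrence s(k) = s(k−1)·s(k−2): e.g. f·aa = faa.
The next term joins faaffaafaaffaaffaa and faaffaafaaf.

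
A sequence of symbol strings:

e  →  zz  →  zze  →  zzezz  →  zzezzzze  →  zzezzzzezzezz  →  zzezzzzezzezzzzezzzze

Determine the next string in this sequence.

Each term (from the third on) is the previous term followed by the one before it: term 3 = zz·e = zze.
So term 8 is zzezzzzezzezzzzezzzze·zzezzzzezzezz.

zzezzzzezzezzzzezzzzezzezzzzezzezz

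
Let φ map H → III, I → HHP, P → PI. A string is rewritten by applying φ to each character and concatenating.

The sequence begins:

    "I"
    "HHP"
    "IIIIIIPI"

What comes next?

HHPHHPHHPHHPHHPHHPPIHHP

Apply φ to IIIIIIPI symbol by symbol: I→HHP, I→HHP, I→HHP, I→HHP, I→HHP, I→HHP, P→PI, I→HHP; joined: HHP HHP HHP HHP HHP HHP PI HHP.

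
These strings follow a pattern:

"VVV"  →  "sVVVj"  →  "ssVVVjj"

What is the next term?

Each term wraps the previous one in s on the left and j on the right.
Applying this once more to ssVVVjj:

sssVVVjjj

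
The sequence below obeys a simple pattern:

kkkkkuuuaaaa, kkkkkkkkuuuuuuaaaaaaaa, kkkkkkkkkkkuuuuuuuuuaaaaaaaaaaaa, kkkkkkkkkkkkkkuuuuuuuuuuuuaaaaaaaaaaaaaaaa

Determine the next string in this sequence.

kkkkkkkkkkkkkkkkkuuuuuuuuuuuuuuuaaaaaaaaaaaaaaaaaaaa

Each string has the form k^{3n+2} u^{3n} a^{4n} (n = 1, 2, …).
For the next term, n = 5, so the run lengths are 17, 15, 20.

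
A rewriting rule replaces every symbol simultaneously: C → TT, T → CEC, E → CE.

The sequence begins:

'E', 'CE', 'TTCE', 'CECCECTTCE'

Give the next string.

TTCETTTTCETTCECCECTTCE

Apply φ to CECCECTTCE symbol by symbol: C→TT, E→CE, C→TT, C→TT, E→CE, C→TT, T→CEC, T→CEC, C→TT, E→CE; joined: TT CE TT TT CE TT CEC CEC TT CE.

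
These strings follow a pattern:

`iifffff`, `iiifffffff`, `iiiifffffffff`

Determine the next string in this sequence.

iiiiifffffffffff

Each string has the form i^{n} f^{2n+1}, where the shown terms are n = 2, 3, 4.
Setting n = 5 gives 5, 11 characters in each block.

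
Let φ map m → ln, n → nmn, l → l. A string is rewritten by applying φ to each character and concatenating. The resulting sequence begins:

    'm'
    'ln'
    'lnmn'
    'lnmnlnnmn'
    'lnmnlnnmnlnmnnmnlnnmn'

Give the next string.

Rewriting the 21 symbols of lnmnlnnmnlnmnnmnlnnmn one by one yields l nmn ln nmn l nmn nmn ln nmn l nmn ln nmn nmn ln nmn l nmn nmn ln nmn; concatenated:

lnmnlnnmnlnmnnmnlnnmnlnmnlnnmnnmnlnnmnlnmnnmnlnnmn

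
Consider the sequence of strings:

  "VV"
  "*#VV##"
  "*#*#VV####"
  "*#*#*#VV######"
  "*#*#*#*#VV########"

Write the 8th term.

*#*#*#*#*#*#*#VV##############

Each term wraps the previous one in *# on the left and ## on the right.
From *#*#*#*#VV########, 3 further steps: *#*#*#*#VV######## → *#*#*#*#*#VV########## → *#*#*#*#*#*#VV############ → (answer).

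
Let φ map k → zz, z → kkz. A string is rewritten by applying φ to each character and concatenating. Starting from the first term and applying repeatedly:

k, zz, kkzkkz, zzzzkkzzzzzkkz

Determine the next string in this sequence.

Rewriting the 14 symbols of zzzzkkzzzzzkkz one by one yields kkz kkz kkz kkz zz zz kkz kkz kkz kkz kkz zz zz kkz; concatenated:

kkzkkzkkzkkzzzzzkkzkkzkkzkkzkkzzzzzkkz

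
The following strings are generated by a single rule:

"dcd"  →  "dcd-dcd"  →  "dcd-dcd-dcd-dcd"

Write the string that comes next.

s(k+1) = s(k)·-·s(k) — each term doubles the last with '-' between the halves.
One more doubling of dcd-dcd-dcd-dcd gives the answer.

dcd-dcd-dcd-dcd-dcd-dcd-dcd-dcd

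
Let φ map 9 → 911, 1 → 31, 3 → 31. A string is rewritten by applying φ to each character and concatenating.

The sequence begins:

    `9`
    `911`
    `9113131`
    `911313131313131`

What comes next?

φ(911313131313131) expands symbol-by-symbol to 911 31 31 31 31 31 31 31 31 31 31 31 31 31 31; joining the 15 pieces gives the next term.

9113131313131313131313131313131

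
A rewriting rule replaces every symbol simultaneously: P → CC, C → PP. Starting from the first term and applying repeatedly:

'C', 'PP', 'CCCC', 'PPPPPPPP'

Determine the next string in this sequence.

CCCCCCCCCCCCCCCC

Rewriting each symbol of PPPPPPPP: P→CC, P→CC, P→CC, P→CC, P→CC, P→CC, P→CC, P→CC, which concatenates to CC CC CC CC CC CC CC CC.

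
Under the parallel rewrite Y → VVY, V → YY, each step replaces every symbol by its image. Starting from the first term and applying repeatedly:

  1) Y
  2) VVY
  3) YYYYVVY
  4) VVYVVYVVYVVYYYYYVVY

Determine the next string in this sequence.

Rewriting the 19 symbols of VVYVVYVVYVVYYYYYVVY one by one yields YY YY VVY YY YY VVY YY YY VVY YY YY VVY VVY VVY VVY VVY YY YY VVY; concatenated:

YYYYVVYYYYYVVYYYYYVVYYYYYVVYVVYVVYVVYVVYYYYYVVY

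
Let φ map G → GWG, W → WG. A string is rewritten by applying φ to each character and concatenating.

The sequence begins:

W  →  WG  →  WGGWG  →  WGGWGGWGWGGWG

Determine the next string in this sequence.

WGGWGGWGWGGWGGWGWGGWGWGGWGGWGWGGWG

φ(WGGWGGWGWGGWG) expands symbol-by-symbol to WG GWG GWG WG GWG GWG WG GWG WG GWG GWG WG GWG; joining the 13 pieces gives the next term.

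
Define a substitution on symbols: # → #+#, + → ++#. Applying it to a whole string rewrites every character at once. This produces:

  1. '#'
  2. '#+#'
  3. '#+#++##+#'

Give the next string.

#+#++##+#++#++##+##+#++##+#

Expanding #+#++##+#: #→#+#, +→++#, #→#+#, +→++#, +→++#, #→#+#, #→#+#, +→++#, #→#+#. Concatenated: #+# ++# #+# ++# ++# #+# #+# ++# #+#.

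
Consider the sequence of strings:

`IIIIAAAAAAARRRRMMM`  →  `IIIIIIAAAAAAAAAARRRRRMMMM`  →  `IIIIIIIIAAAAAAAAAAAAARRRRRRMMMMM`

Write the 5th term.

Each string has the form I^{2n-2} A^{3n-2} R^{n+1} M^{n}, where the shown terms are n = 3, 4, 5.
At n = 7 the blocks have lengths 12, 19, 8, 7.

IIIIIIIIIIIIAAAAAAAAAAAAAAAAAAARRRRRRRRMMMMMMM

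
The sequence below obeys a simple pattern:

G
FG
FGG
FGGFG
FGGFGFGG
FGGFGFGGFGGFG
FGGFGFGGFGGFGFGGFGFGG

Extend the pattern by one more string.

This is a Fibonacci-style word recurrence s(k) = s(k−1)·s(k−2): e.g. FG·G = FGG.
Continuing: FGGFGFGGFGGFGFGGFGFGG · FGGFGFGGFGGFG gives term 8.

FGGFGFGGFGGFGFGGFGFGGFGGFGFGGFGGFG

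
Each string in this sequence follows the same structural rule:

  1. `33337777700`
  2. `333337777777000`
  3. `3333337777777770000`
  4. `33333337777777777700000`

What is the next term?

333333337777777777777000000

Reading off run lengths: 3 runs 4, 5, 6, 7; 7 runs 5, 7, 9, 11; 0 runs 2, 3, 4, 5 — each is linear in n, where the shown terms are n = 2, 3, 4, 5.
At n = 6 the blocks have lengths 8, 13, 6.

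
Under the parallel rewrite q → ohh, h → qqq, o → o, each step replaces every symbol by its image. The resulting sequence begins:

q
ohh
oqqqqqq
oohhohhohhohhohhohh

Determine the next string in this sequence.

ooqqqqqqoqqqqqqoqqqqqqoqqqqqqoqqqqqqoqqqqqq

φ(oohhohhohhohhohhohh) expands symbol-by-symbol to o o qqq qqq o qqq qqq o qqq qqq o qqq qqq o qqq qqq o qqq qqq; joining the 19 pieces gives the next term.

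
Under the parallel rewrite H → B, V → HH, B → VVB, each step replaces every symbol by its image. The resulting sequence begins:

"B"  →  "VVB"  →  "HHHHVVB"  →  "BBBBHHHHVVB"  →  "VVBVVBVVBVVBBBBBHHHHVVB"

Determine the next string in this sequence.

HHHHVVBHHHHVVBHHHHVVBHHHHVVBVVBVVBVVBVVBBBBBHHHHVVB

φ(VVBVVBVVBVVBBBBBHHHHVVB) expands symbol-by-symbol to HH HH VVB HH HH VVB HH HH VVB HH HH VVB VVB VVB VVB VVB B B B B HH HH VVB; joining the 23 pieces gives the next term.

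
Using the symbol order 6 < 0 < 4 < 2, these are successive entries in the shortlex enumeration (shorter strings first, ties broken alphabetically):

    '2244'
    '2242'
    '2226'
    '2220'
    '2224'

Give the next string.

2222

Treat 2224 as a base-4 numeral over the given alphabet and add one, carrying through any trailing 2's.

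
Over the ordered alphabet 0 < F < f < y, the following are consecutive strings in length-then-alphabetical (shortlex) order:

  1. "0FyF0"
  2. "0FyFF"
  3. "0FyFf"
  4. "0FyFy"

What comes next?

The successor of 0FyFy increments the rightmost position that isn't already y and resets every position after it to 0.

0Fyf0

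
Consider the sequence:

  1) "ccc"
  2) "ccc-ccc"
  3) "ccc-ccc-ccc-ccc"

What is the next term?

ccc-ccc-ccc-ccc-ccc-ccc-ccc-ccc

s(k+1) = s(k)·-·s(k) — each term doubles the last with '-' between the halves.
One more doubling of ccc-ccc-ccc-ccc gives the answer.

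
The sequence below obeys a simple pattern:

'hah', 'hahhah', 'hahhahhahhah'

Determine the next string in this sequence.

s(k+1) = s(k)·s(k) — each term doubles the last.
One more doubling of hahhahhahhah gives the answer.

hahhahhahhahhahhahhahhah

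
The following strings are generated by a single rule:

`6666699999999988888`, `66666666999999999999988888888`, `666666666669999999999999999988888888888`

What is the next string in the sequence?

Each string has the form 6^{3n-1} 9^{4n+1} 8^{3n-1}, where the shown terms are n = 2, 3, 4.
For the next term, n = 5, so the run lengths are 14, 21, 14.

6666666666666699999999999999999999988888888888888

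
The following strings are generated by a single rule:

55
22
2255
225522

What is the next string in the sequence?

This is a Fibonacci-style word recurrence s(k) = s(k−1)·s(k−2): e.g. 22·55 = 2255.
The next term joins 225522 and 2255.

2255222255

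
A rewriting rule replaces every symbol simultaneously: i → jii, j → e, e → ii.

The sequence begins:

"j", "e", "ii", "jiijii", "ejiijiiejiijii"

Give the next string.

iiejiijiiejiijiiiiejiijiiejiijii

φ(ejiijiiejiijii) expands symbol-by-symbol to ii e jii jii e jii jii ii e jii jii e jii jii; joining the 14 pieces gives the next term.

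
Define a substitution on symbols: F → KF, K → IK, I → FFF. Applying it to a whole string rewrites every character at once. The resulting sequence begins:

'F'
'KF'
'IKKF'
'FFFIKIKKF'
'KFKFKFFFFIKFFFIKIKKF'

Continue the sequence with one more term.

Applying the rule to each of the 20 symbols of KFKFKFFFFIKFFFIKIKKF gives the pieces IK KF IK KF IK KF KF KF KF FFF IK KF KF KF FFF IK FFF IK IK KF, which concatenate to the answer.

IKKFIKKFIKKFKFKFKFFFFIKKFKFKFFFFIKFFFIKIKKF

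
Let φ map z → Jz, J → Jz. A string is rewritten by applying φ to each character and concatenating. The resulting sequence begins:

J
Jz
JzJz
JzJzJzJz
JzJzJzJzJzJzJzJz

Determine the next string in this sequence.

JzJzJzJzJzJzJzJzJzJzJzJzJzJzJzJz

Replace each of the 16 characters of JzJzJzJzJzJzJzJz in place — Jz Jz Jz Jz Jz Jz Jz Jz Jz Jz Jz Jz Jz Jz Jz Jz — and concatenate.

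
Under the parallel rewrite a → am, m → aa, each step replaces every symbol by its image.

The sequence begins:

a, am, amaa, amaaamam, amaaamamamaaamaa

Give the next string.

φ(amaaamamamaaamaa) expands symbol-by-symbol to am aa am am am aa am aa am aa am am am aa am am; joining the 16 pieces gives the next term.

amaaamamamaaamaaamaaamamamaaamam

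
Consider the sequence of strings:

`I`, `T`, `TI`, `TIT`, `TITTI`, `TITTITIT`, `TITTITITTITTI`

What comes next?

Each term (from the third on) is the previous term followed by the one before it: term 3 = T·I = TI.
The next term joins TITTITITTITTI and TITTITIT.

TITTITITTITTITITTITIT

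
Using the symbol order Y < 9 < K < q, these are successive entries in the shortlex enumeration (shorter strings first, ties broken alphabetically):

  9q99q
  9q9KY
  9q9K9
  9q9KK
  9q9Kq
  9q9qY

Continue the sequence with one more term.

Treat 9q9qY as a base-4 numeral over the given alphabet and add one, carrying through any trailing q's.

9q9q9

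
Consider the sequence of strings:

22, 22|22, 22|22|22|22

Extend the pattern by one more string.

s(k+1) = s(k)·|·s(k) — each term doubles the last with '|' between the halves.
One more doubling of 22|22|22|22 gives the answer.

22|22|22|22|22|22|22|22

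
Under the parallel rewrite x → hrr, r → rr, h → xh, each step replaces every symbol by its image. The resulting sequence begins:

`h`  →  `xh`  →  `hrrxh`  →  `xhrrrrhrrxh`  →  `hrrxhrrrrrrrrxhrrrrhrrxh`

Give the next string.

Rewriting the 24 symbols of hrrxhrrrrrrrrxhrrrrhrrxh one by one yields xh rr rr hrr xh rr rr rr rr rr rr rr rr hrr xh rr rr rr rr xh rr rr hrr xh; concatenated:

xhrrrrhrrxhrrrrrrrrrrrrrrrrhrrxhrrrrrrrrxhrrrrhrrxh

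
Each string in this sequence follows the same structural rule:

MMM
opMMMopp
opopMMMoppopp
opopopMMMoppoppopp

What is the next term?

Every step adds op to the front and opp to the end of the previous string.
One more step from opopopMMMoppoppopp gives the answer.

opopopopMMMoppoppoppopp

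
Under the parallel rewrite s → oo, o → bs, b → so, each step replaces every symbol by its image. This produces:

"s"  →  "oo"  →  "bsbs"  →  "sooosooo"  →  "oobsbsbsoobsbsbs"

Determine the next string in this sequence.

φ(oobsbsbsoobsbsbs) expands symbol-by-symbol to bs bs so oo so oo so oo bs bs so oo so oo so oo; joining the 16 pieces gives the next term.

bsbssooosooosooobsbssooosooosooo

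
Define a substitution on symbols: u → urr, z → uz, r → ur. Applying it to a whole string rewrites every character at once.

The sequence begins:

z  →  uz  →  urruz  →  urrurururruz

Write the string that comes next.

urrurururrururrururrurururruz

Expanding urrurururruz: u→urr, r→ur, r→ur, u→urr, r→ur, u→urr, r→ur, u→urr, r→ur, r→ur, u→urr, z→uz. Concatenated: urr ur ur urr ur urr ur urr ur ur urr uz.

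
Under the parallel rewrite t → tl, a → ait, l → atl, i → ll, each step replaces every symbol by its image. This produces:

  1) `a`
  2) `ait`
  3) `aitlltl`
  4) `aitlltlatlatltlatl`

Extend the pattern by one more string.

aitlltlatlatltlatlaittlatlaittlatltlatlaittlatl

φ(aitlltlatlatltlatl) expands symbol-by-symbol to ait ll tl atl atl tl atl ait tl atl ait tl atl tl atl ait tl atl; joining the 18 pieces gives the next term.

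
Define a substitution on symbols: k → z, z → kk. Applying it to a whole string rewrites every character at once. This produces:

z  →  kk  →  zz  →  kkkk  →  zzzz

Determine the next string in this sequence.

Apply φ to zzzz symbol by symbol: z→kk, z→kk, z→kk, z→kk; joined: kk kk kk kk.

kkkkkkkk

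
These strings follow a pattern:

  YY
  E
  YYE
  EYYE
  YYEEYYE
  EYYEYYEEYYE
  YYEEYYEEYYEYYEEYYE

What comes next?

This is a Fibonacci-style word recurrence s(k) = s(k−2)·s(k−1): e.g. YY·E = YYE.
So term 8 is EYYEYYEEYYE·YYEEYYEEYYEYYEEYYE.

EYYEYYEEYYEYYEEYYEEYYEYYEEYYE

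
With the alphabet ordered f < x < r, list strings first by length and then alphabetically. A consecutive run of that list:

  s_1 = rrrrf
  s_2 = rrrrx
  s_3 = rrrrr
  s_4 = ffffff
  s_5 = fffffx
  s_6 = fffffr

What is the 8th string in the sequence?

Advancing 2 positions from fffffr through fffffr → ffffxf reaches term 8.

ffffxx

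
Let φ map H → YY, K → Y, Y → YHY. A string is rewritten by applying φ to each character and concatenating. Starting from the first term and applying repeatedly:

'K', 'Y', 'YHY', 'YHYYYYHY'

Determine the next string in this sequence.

YHYYYYHYYHYYHYYHYYYYHY

Expanding YHYYYYHY: Y→YHY, H→YY, Y→YHY, Y→YHY, Y→YHY, Y→YHY, H→YY, Y→YHY. Concatenated: YHY YY YHY YHY YHY YHY YY YHY.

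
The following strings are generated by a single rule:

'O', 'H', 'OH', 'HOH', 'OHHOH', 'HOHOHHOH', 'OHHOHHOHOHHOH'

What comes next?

HOHOHHOHOHHOHHOHOHHOH

This is a Fibonacci-style word recurrence s(k) = s(k−2)·s(k−1): e.g. O·H = OH.
The next term joins HOHOHHOH and OHHOHHOHOHHOH.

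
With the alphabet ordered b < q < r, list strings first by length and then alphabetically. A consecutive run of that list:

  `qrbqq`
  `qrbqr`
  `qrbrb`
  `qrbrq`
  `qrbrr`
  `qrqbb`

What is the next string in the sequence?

The successor of qrqbb increments the rightmost position that isn't already r and resets every position after it to b.

qrqbq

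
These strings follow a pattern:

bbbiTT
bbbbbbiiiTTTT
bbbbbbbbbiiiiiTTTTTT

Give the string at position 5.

Reading off run lengths: b runs 3, 6, 9; i runs 1, 3, 5; T runs 2, 4, 6 — each is linear in n (n = 1, 2, …).
Setting n = 5 gives 15, 9, 10 characters in each block.

bbbbbbbbbbbbbbbiiiiiiiiiTTTTTTTTTT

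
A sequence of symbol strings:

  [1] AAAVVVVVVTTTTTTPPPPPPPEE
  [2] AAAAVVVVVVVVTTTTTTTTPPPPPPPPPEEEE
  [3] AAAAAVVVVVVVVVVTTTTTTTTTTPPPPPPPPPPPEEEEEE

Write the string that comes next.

AAAAAAVVVVVVVVVVVVTTTTTTTTTTTTPPPPPPPPPPPPPEEEEEEEE

Term n consists of n+1 A's, followed by 2n+2 V's, followed by 2n+2 T's, followed by 2n+3 P's, followed by 2n-2 E's, where the shown terms are n = 2, 3, 4.
For the next term, n = 5, so the run lengths are 6, 12, 12, 13, 8.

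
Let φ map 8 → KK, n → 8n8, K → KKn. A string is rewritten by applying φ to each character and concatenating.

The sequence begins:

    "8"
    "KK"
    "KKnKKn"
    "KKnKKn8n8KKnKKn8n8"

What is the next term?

KKnKKn8n8KKnKKn8n8KK8n8KKKKnKKn8n8KKnKKn8n8KK8n8KK

Applying the rule to each of the 18 symbols of KKnKKn8n8KKnKKn8n8 gives the pieces KKn KKn 8n8 KKn KKn 8n8 KK 8n8 KK KKn KKn 8n8 KKn KKn 8n8 KK 8n8 KK, which concatenate to the answer.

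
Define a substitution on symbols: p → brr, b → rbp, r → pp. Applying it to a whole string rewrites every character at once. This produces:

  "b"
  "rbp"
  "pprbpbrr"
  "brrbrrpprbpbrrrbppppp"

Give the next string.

rbppppprbpppppbrrbrrpprbpbrrrbppppppprbpbrrbrrbrrbrrbrr

φ(brrbrrpprbpbrrrbppppp) expands symbol-by-symbol to rbp pp pp rbp pp pp brr brr pp rbp brr rbp pp pp pp rbp brr brr brr brr brr; joining the 21 pieces gives the next term.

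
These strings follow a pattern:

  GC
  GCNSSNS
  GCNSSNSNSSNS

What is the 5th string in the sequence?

Each term is the previous one with NSSNS appended.
From GCNSSNSNSSNS, 2 further steps: GCNSSNSNSSNS → GCNSSNSNSSNSNSSNS → (answer).

GCNSSNSNSSNSNSSNSNSSNS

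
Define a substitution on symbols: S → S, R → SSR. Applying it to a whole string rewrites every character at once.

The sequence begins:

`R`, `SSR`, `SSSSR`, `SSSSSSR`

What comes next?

Rewriting each symbol of SSSSSSR: S→S, S→S, S→S, S→S, S→S, S→S, R→SSR, which concatenates to S S S S S S SSR.

SSSSSSSSR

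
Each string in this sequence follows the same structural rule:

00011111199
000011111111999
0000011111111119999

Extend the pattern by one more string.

00000011111111111199999

Term n consists of n 0's, followed by 2n 1's, followed by n-1 9's, where the shown terms are n = 3, 4, 5.
At n = 6 the blocks have lengths 6, 12, 5.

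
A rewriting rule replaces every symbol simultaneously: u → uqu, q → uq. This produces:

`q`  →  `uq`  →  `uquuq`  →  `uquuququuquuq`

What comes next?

φ(uquuququuquuq) expands symbol-by-symbol to uqu uq uqu uqu uq uqu uq uqu uqu uq uqu uqu uq; joining the 13 pieces gives the next term.

uquuququuquuququuququuquuququuquuq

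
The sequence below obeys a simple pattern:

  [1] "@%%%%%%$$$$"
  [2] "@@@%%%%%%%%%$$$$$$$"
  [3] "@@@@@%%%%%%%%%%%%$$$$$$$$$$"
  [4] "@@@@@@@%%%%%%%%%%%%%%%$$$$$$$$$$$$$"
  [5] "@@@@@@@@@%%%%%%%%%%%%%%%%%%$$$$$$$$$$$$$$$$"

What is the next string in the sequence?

Each string has the form @^{2n-1} %^{3n+3} $^{3n+1} (n = 1, 2, …).
At n = 6 the blocks have lengths 11, 21, 19.

@@@@@@@@@@@%%%%%%%%%%%%%%%%%%%%%$$$$$$$$$$$$$$$$$$$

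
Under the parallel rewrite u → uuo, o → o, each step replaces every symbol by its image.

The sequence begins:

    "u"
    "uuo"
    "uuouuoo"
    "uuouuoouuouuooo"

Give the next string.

Applying the rule to each of the 15 symbols of uuouuoouuouuooo gives the pieces uuo uuo o uuo uuo o o uuo uuo o uuo uuo o o o, which concatenate to the answer.

uuouuoouuouuooouuouuoouuouuoooo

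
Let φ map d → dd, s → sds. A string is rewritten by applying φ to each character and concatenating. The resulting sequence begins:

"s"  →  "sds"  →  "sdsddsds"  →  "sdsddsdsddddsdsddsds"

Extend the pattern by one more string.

sdsddsdsddddsdsddsdsddddddddsdsddsdsddddsdsddsds

Applying the rule to each of the 20 symbols of sdsddsdsddddsdsddsds gives the pieces sds dd sds dd dd sds dd sds dd dd dd dd sds dd sds dd dd sds dd sds, which concatenate to the answer.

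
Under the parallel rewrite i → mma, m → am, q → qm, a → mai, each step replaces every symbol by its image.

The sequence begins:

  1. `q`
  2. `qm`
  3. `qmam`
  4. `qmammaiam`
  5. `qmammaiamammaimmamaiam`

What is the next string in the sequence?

Replace each of the 22 characters of qmammaiamammaimmamaiam in place — qm am mai am am mai mma mai am mai am am mai mma am am mai am mai mma mai am — and concatenate.

qmammaiamammaimmamaiammaiamammaimmaamammaiammaimmamaiam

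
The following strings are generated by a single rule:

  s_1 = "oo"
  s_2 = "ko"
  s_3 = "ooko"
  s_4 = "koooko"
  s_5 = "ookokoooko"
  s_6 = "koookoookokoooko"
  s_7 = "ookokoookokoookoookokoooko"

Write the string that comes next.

Each term (from the third on) is the two preceding terms concatenated in order: term 3 = oo·ko = ooko.
So term 8 is koookoookokoooko·ookokoookokoookoookokoooko.

koookoookokoookoookokoookokoookoookokoooko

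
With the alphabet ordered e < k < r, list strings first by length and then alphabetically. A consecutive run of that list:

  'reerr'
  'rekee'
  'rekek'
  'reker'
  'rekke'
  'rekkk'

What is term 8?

rekre

Stepping forward 2 times from rekkk: rekkk → rekkr, then the target.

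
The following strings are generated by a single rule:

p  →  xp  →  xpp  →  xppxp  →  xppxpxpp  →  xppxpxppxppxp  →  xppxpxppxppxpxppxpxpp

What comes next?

xppxpxppxppxpxppxpxppxppxpxppxppxp

This is a Fibonacci-style word recurrence s(k) = s(k−1)·s(k−2): e.g. xp·p = xpp.
So term 8 is xppxpxppxppxpxppxpxpp·xppxpxppxppxp.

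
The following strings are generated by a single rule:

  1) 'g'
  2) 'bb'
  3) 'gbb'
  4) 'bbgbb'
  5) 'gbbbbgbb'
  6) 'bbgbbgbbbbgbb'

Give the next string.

Each term (from the third on) is the two preceding terms concatenated in order: term 3 = g·bb = gbb.
The next term joins gbbbbgbb and bbgbbgbbbbgbb.

gbbbbgbbbbgbbgbbbbgbb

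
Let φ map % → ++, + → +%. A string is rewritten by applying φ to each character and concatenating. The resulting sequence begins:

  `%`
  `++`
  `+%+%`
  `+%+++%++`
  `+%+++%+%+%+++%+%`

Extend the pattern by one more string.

+%+++%+%+%+++%+++%+++%+%+%+++%++

φ(+%+++%+%+%+++%+%) expands symbol-by-symbol to +% ++ +% +% +% ++ +% ++ +% ++ +% +% +% ++ +% ++; joining the 16 pieces gives the next term.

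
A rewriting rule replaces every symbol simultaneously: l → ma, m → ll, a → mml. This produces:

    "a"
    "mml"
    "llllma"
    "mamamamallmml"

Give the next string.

Rewriting the 13 symbols of mamamamallmml one by one yields ll mml ll mml ll mml ll mml ma ma ll ll ma; concatenated:

llmmlllmmlllmmlllmmlmamallllma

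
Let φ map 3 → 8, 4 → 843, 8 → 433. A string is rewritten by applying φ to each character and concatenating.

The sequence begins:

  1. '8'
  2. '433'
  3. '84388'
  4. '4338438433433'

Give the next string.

Replace each of the 13 characters of 4338438433433 in place — 843 8 8 433 843 8 433 843 8 8 843 8 8 — and concatenate.

8438843384384338438884388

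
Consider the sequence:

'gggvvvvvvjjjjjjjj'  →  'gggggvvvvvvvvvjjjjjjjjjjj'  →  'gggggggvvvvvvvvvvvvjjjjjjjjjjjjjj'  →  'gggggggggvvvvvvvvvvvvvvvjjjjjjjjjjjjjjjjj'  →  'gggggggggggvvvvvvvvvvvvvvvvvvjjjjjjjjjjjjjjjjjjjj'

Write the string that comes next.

Term n consists of 2n-1 g's, followed by 3n v's, followed by 3n+2 j's, where the shown terms are n = 2, 3, 4, 5, 6.
For the next term, n = 7, so the run lengths are 13, 21, 23.

gggggggggggggvvvvvvvvvvvvvvvvvvvvvjjjjjjjjjjjjjjjjjjjjjjj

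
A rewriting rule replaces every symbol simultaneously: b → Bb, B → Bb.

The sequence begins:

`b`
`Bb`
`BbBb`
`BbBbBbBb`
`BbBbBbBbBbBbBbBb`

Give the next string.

BbBbBbBbBbBbBbBbBbBbBbBbBbBbBbBb

Applying the rule to each of the 16 symbols of BbBbBbBbBbBbBbBb gives the pieces Bb Bb Bb Bb Bb Bb Bb Bb Bb Bb Bb Bb Bb Bb Bb Bb, which concatenate to the answer.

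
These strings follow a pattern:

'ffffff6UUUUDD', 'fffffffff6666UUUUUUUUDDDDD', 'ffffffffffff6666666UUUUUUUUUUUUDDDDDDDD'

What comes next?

Term n consists of 3n+3 f's, followed by 3n-2 6's, followed by 4n U's, followed by 3n-1 D's (n = 1, 2, …).
For the next term, n = 4, so the run lengths are 15, 10, 16, 11.

fffffffffffffff6666666666UUUUUUUUUUUUUUUUDDDDDDDDDDD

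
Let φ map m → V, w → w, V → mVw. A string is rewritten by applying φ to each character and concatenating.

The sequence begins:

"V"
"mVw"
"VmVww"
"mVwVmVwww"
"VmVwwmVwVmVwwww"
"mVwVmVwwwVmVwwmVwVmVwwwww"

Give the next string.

φ(mVwVmVwwwVmVwwmVwVmVwwwww) expands symbol-by-symbol to V mVw w mVw V mVw w w w mVw V mVw w w V mVw w mVw V mVw w w w w w; joining the 25 pieces gives the next term.

VmVwwmVwVmVwwwwmVwVmVwwwVmVwwmVwVmVwwwwww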